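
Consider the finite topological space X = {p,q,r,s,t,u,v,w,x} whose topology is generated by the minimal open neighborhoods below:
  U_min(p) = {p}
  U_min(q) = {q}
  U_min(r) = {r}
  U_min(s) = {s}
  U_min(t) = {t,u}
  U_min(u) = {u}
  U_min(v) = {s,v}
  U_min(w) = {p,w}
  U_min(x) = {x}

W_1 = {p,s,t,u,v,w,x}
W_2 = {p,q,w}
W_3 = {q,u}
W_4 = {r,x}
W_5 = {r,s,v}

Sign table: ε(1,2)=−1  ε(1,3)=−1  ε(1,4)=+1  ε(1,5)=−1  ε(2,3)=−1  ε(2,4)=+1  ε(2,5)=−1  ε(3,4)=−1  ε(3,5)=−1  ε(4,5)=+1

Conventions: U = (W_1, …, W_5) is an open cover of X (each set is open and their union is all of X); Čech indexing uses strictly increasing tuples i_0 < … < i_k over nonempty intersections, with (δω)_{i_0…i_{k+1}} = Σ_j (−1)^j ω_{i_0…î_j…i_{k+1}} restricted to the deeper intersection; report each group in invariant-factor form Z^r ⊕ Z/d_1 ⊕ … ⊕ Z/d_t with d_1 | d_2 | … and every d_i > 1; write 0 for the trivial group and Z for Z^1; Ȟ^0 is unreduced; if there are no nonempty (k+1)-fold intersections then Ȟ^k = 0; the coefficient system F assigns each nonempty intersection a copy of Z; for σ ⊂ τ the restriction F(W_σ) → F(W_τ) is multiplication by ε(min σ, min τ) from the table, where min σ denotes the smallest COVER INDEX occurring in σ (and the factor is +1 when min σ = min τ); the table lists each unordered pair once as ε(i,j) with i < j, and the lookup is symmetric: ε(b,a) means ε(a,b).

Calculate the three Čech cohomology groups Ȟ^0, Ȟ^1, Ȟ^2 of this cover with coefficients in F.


Ȟ^0(U;F) ≅ 0, Ȟ^1(U;F) ≅ Z ⊕ Z/2 and Ȟ^2(U;F) ≅ 0

nerve of the cover:
  W12={p,w} W13={u} W14={x} W15={s,v} W23={q} W45={r}
C dims 5,6; δ0: rk 5, SNF 1^4·2
Ȟ^0 = (5 − 5) − 0 = 0, so Ȟ^0 ≅ 0
Ȟ^1 = (6 − 0) − 5 = 1 plus torsion [2], so Ȟ^1 ≅ Z ⊕ Z/2
Ȟ^2 = (0 − 0) − 0 = 0, so Ȟ^2 ≅ 0


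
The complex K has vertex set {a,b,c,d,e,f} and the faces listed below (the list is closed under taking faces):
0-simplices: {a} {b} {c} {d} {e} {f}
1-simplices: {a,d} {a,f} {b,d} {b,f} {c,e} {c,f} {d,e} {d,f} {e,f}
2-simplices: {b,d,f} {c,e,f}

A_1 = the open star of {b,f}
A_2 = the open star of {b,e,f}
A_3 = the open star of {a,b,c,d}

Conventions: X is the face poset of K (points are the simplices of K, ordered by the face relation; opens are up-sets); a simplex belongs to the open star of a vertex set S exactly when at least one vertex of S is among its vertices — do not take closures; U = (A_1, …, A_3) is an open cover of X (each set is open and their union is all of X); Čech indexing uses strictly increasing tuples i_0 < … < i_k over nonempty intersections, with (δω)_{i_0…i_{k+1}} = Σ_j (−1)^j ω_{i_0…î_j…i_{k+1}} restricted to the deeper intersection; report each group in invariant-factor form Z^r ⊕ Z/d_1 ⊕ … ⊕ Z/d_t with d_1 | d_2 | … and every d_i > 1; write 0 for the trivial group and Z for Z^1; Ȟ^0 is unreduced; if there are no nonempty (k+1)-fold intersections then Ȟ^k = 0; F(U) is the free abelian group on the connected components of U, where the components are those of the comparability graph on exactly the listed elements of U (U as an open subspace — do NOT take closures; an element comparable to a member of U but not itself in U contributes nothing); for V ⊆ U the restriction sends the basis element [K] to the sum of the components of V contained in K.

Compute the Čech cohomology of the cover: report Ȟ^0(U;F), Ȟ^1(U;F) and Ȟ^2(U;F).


nonempty intersections:
  A1={{b},{f},{a,f},{b,d},{b,f},{c,f},{d,f},{e,f},{b,d,f},{c,e,f}} A2={{b},{e},{f},{a,f},{b,d},{b,f},{c,e},{c,f},{d,e},{d,f},{e,f},{b,d,f},{c,e,f}} A3={{a},{b},{c},{d},{a,d},{a,f},{b,d},{b,f},{c,e},{c,f},{d,e},{d,f},{b,d,f},{c,e,f}}
  A12={{b},{f},{a,f},{b,d},{b,f},{c,f},{d,f},{e,f},{b,d,f},{c,e,f}} A13={{b},{a,f},{b,d},{b,f},{c,f},{d,f},{b,d,f},{c,e,f}} A23={{b},{a,f},{b,d},{b,f},{c,e},{c,f},{d,e},{d,f},{b,d,f},{c,e,f}}
  A123={{b},{a,f},{b,d},{b,f},{c,f},{d,f},{b,d,f},{c,e,f}}
components per intersection:
  A1: {{b},{f},{a,f},{b,d},{b,f},{c,f},{d,f},{e,f},{b,d,f},{c,e,f}}
  A2: {{b},{e},{f},{a,f},{b,d},{b,f},{c,e},{c,f},{d,e},{d,f},{e,f},{b,d,f},{c,e,f}}
  A3: {{a},{b},{d},{a,d},{a,f},{b,d},{b,f},{d,e},{d,f},{b,d,f}} {{c},{c,e},{c,f},{c,e,f}}
  A12: {{b},{f},{a,f},{b,d},{b,f},{c,f},{d,f},{e,f},{b,d,f},{c,e,f}}
  A13: {{b},{b,d},{b,f},{d,f},{b,d,f}} {{a,f}} {{c,f},{c,e,f}}
  A23: {{b},{b,d},{b,f},{d,f},{b,d,f}} {{a,f}} {{c,e},{c,f},{c,e,f}} {{d,e}}
  A123: {{b},{b,d},{b,f},{d,f},{b,d,f}} {{a,f}} {{c,f},{c,e,f}}
C dims 4,8,3; δ0: rk 3, SNF 1^3; δ1: rk 3, SNF 1^3
Ȟ^0: (4−3)−0=1 ⇒ Z
Ȟ^1: (8−3)−3=2 ⇒ Z^2
Ȟ^2: (3−0)−3=0 ⇒ 0

Ȟ^0(U;F) ≅ Z; Ȟ^1(U;F) ≅ Z^2; Ȟ^2(U;F) ≅ 0


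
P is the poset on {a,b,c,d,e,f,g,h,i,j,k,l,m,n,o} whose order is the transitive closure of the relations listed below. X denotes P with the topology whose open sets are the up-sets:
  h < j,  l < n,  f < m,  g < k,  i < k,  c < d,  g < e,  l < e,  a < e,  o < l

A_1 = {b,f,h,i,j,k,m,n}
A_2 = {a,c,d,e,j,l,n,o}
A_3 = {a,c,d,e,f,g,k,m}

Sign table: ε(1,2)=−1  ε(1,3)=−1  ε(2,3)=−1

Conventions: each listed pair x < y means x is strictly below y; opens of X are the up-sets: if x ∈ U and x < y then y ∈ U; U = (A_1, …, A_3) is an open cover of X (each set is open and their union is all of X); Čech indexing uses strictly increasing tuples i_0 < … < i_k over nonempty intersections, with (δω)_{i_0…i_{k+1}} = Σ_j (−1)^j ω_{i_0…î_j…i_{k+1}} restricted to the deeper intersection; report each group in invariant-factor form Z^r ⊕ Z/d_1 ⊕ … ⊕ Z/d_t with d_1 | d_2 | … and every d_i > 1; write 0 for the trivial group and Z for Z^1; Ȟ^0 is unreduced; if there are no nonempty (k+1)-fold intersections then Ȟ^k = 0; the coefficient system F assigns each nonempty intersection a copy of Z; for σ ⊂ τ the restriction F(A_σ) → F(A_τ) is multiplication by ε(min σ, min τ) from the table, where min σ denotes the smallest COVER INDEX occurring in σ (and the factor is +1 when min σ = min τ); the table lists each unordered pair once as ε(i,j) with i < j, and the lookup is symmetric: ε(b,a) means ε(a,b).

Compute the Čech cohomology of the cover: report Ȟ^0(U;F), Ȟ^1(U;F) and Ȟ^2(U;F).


nonempty overlaps:
  A12={j,n} A13={f,k,m} A23={a,c,d,e}
C dims 3,3; δ0: rk 3, SNF 1^2·2
degree 0: 3−3−0 = 0 → Ȟ^0 ≅ 0
degree 1: 3−0−3 = 0 plus torsion [2] → Ȟ^1 ≅ Z/2
degree 2: 0−0−0 = 0 → Ȟ^2 ≅ 0

Ȟ^0 = 0,  Ȟ^1 = Z/2,  Ȟ^2 = 0


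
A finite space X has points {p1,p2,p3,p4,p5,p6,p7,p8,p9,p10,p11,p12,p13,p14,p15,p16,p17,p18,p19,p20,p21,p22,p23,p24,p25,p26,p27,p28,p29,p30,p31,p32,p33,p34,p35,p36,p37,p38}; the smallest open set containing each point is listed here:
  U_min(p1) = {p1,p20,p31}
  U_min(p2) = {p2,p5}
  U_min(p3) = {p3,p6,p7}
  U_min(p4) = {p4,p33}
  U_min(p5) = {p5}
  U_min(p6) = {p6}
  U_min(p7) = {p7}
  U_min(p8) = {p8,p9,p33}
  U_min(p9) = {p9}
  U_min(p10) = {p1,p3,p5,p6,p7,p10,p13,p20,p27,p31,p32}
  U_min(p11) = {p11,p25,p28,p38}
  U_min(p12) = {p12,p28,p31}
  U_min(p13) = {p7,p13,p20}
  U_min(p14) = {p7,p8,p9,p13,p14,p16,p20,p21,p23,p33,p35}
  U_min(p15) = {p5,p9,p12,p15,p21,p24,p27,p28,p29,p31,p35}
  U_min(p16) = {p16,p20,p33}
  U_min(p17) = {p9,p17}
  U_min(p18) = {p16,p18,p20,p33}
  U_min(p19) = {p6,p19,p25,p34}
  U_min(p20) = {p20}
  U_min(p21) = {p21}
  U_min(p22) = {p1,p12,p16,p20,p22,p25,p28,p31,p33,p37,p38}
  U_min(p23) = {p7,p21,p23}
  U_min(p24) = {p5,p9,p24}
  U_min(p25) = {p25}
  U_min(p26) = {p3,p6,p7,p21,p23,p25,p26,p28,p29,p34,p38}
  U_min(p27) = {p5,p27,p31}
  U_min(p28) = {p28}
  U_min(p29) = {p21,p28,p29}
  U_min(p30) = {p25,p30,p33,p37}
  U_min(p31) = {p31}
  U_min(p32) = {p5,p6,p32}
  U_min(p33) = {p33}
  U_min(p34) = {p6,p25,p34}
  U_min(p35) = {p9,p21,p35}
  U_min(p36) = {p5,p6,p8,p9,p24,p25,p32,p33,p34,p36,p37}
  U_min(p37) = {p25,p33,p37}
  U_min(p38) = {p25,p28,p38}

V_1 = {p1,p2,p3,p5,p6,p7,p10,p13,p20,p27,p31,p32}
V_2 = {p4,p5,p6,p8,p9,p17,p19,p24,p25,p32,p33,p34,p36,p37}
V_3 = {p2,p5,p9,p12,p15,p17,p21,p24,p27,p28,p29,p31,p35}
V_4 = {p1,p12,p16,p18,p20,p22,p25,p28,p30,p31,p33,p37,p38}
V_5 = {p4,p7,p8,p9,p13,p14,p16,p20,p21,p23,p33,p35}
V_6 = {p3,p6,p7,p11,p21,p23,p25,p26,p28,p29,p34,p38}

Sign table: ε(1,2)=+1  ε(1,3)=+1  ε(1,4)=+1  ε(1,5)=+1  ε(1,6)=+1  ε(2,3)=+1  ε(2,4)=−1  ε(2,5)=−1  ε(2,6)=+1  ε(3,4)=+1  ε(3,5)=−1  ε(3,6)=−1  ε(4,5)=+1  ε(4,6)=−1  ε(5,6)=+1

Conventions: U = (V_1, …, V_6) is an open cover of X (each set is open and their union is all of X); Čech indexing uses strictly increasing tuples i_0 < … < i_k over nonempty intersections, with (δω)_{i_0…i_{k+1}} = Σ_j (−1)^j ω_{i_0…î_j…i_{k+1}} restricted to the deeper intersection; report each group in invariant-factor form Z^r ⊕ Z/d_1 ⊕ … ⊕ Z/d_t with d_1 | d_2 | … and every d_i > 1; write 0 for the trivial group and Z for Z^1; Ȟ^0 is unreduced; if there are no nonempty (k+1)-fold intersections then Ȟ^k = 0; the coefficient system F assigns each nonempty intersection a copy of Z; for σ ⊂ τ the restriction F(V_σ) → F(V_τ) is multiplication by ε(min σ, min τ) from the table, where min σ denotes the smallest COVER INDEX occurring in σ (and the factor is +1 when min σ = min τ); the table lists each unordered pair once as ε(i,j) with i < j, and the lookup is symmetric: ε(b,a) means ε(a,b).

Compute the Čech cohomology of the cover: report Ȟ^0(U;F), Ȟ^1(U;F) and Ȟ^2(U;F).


nonempty intersections:
  V12={p5,p6,p32} V13={p2,p5,p27,p31} V14={p1,p20,p31} V15={p7,p13,p20} V16={p3,p6,p7} V23={p5,p9,p17,p24} V24={p25,p33,p37} V25={p4,p8,p9,p33} V26={p6,p25,p34} V34={p12,p28,p31} V35={p9,p21,p35} V36={p21,p28,p29} V45={p16,p20,p33} V46={p25,p28,p38} V56={p7,p21,p23}
  V123={p5} V126={p6} V134={p31} V145={p20} V156={p7} V235={p9} V245={p33} V246={p25} V346={p28} V356={p21}
C dims 6,15,10; δ0: rk 6, SNF 1^5·2; δ1: rk 9, SNF 1^9
Ȟ^0: (6−6)−0=0 ⇒ 0
Ȟ^1: (15−9)−6=0 plus torsion [2] ⇒ Z/2
Ȟ^2: (10−0)−9=1 ⇒ Z

Ȟ^0 ≅ 0; Ȟ^1 ≅ Z/2; Ȟ^2 ≅ Z


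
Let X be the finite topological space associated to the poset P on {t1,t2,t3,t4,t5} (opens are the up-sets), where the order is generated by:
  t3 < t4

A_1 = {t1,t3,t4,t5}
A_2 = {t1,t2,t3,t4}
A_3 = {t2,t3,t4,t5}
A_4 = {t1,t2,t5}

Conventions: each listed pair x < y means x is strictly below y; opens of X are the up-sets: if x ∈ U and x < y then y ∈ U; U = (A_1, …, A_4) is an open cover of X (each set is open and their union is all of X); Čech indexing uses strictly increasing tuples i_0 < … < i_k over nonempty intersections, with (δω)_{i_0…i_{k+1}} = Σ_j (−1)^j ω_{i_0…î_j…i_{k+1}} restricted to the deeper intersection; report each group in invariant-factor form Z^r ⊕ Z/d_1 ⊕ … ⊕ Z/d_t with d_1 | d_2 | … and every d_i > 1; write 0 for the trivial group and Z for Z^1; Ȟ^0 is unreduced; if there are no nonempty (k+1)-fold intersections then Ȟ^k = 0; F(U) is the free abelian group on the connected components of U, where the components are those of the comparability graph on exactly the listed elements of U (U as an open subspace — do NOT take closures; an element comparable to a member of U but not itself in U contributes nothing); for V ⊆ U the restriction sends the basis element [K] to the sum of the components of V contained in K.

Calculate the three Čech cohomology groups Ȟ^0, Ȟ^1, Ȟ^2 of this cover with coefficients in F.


Ȟ^0(U;F) ≅ Z^4, Ȟ^1(U;F) ≅ 0, Ȟ^2(U;F) ≅ 0

nonempty intersections:
  A12={t1,t3,t4} A13={t3,t4,t5} A14={t1,t5} A23={t2,t3,t4} A24={t1,t2} A34={t2,t5}
  A123={t3,t4} A124={t1} A134={t5} A234={t2}
components per intersection:
  A1: {t1} {t3,t4} {t5}
  A2: {t1} {t2} {t3,t4}
  A3: {t2} {t3,t4} {t5}
  A4: {t1} {t2} {t5}
  A12: {t1} {t3,t4}
  A13: {t3,t4} {t5}
  A14: {t1} {t5}
  A23: {t2} {t3,t4}
  A24: {t1} {t2}
  A34: {t2} {t5}
  A123: {t3,t4}
  A124: {t1}
  A134: {t5}
  A234: {t2}
C dims 12,12,4; δ0: rk 8, SNF 1^8; δ1: rk 4, SNF 1^4
Ȟ^0: (12−8)−0=4 ⇒ Z^4
Ȟ^1: (12−4)−8=0 ⇒ 0
Ȟ^2: (4−0)−4=0 ⇒ 0


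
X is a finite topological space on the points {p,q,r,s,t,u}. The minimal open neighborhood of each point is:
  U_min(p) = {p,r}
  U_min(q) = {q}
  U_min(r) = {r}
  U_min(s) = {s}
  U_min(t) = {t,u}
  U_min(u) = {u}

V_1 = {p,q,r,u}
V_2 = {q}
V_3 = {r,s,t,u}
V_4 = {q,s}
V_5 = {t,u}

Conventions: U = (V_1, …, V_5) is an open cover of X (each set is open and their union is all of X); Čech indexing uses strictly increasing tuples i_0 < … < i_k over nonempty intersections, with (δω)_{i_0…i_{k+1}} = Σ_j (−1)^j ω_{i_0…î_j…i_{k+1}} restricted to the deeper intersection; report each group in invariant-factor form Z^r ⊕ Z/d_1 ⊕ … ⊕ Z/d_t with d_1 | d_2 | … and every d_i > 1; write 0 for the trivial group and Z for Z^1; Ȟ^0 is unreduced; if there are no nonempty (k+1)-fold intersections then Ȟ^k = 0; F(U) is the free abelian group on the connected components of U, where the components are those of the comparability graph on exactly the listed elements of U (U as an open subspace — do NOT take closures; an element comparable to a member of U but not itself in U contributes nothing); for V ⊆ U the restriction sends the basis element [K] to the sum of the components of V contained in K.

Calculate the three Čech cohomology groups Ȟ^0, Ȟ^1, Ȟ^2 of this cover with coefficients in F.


nonempty intersections:
  V12={q} V13={r,u} V14={q} V15={u} V24={q} V34={s} V35={t,u}
  V124={q} V135={u}
components per intersection:
  V1: {p,r} {q} {u}
  V2: {q}
  V3: {r} {s} {t,u}
  V4: {q} {s}
  V5: {t,u}
  V12: {q}
  V13: {r} {u}
  V14: {q}
  V15: {u}
  V24: {q}
  V34: {s}
  V35: {t,u}
  V124: {q}
  V135: {u}
C dims 10,8,2; δ0: rk 6, SNF 1^6; δ1: rk 2, SNF 1^2
Ȟ^0: (10−6)−0=4 ⇒ Z^4
Ȟ^1: (8−2)−6=0 ⇒ 0
Ȟ^2: (2−0)−2=0 ⇒ 0

Ȟ^0(U;F) ≅ Z^4; Ȟ^1(U;F) ≅ 0; Ȟ^2(U;F) ≅ 0


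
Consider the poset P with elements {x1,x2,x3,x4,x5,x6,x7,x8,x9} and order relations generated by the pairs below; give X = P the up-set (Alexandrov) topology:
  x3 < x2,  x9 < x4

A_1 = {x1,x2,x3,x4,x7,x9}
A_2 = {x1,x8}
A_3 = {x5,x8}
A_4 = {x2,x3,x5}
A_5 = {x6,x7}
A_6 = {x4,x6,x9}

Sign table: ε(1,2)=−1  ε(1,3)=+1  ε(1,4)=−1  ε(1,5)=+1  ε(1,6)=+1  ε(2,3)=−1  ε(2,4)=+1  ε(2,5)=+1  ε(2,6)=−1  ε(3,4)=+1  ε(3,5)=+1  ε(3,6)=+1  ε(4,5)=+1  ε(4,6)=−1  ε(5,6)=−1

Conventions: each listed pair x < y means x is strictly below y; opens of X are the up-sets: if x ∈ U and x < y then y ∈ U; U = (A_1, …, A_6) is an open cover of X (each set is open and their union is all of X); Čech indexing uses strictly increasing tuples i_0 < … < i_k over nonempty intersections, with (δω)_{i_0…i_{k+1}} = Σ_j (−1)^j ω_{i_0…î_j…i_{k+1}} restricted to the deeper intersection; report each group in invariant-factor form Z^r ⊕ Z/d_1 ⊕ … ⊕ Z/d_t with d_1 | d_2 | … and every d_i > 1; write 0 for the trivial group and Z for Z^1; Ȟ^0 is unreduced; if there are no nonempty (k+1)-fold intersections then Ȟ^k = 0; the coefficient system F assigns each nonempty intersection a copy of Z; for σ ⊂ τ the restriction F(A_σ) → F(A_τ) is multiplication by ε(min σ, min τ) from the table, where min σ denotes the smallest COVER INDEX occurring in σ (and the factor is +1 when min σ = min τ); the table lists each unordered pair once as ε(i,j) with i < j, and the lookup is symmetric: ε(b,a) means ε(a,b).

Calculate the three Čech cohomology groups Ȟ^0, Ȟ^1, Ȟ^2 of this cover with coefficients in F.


nonempty intersections:
  A12={x1} A14={x2,x3} A15={x7} A16={x4,x9} A23={x8} A34={x5} A56={x6}
C dims 6,7; δ0: rk 6, SNF 1^5·2
Ȟ^0: (6−6)−0=0 ⇒ 0
Ȟ^1: (7−0)−6=1 plus torsion [2] ⇒ Z ⊕ Z/2
Ȟ^2: (0−0)−0=0 ⇒ 0

Ȟ^0(U;F) ≅ 0; Ȟ^1(U;F) ≅ Z ⊕ Z/2; Ȟ^2(U;F) ≅ 0


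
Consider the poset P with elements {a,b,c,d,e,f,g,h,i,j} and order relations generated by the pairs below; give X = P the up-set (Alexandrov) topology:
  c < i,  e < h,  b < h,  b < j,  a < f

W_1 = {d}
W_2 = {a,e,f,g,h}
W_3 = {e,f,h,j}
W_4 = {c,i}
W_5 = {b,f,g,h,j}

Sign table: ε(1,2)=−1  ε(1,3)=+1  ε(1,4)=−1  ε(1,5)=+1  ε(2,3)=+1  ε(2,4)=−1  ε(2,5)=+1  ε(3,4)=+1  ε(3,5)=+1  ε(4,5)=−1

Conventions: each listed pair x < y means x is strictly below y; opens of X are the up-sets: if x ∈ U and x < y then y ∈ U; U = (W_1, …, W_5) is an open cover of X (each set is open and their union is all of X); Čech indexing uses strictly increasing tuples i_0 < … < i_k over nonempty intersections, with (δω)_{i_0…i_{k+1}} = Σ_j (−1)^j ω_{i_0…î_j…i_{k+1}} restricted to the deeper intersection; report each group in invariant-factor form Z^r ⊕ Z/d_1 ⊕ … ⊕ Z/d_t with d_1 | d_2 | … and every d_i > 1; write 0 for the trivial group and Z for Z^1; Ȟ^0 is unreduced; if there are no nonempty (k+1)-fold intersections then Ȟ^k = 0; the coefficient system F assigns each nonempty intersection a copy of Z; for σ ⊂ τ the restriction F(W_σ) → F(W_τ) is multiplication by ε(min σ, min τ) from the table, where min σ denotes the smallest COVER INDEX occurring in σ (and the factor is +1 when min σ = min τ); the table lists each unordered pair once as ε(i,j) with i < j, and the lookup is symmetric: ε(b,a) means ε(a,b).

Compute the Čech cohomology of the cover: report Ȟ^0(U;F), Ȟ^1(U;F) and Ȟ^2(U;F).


nonempty overlaps:
  W23={e,f,h} W25={f,g,h} W35={f,h,j}
  W235={f,h}
C dims 5,3,1; δ0: rk 2, SNF 1^2; δ1: rk 1, SNF 1^1
degree 0: 5−2−0 = 3 → Ȟ^0 ≅ Z^3
degree 1: 3−1−2 = 0 → Ȟ^1 ≅ 0
degree 2: 1−0−1 = 0 → Ȟ^2 ≅ 0

Ȟ^0 ≅ Z^3, Ȟ^1 ≅ 0, Ȟ^2 ≅ 0


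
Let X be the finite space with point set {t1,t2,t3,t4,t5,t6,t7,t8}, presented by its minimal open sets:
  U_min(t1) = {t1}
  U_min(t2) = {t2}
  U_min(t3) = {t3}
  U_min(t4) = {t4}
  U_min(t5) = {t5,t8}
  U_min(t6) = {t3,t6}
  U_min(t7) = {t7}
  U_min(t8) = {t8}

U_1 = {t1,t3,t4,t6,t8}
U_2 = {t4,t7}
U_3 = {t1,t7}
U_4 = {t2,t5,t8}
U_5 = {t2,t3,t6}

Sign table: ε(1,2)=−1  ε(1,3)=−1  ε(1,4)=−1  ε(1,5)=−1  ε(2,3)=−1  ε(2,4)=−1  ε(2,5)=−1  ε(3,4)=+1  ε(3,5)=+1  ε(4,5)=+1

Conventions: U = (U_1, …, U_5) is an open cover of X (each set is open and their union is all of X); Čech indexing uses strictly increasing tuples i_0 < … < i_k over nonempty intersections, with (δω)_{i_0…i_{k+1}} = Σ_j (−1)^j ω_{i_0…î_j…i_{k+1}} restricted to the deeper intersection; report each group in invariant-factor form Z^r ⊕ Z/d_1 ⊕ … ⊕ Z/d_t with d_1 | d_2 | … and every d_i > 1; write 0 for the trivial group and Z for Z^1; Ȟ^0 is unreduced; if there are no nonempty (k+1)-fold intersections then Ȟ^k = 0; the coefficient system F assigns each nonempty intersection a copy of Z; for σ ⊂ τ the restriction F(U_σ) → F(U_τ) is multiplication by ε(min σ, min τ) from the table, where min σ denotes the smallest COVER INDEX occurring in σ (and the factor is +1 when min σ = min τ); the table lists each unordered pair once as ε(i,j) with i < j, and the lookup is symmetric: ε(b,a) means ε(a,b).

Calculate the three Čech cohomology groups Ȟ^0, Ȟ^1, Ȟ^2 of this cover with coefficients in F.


Ȟ^0 = 0; Ȟ^1 = Z ⊕ Z/2; Ȟ^2 = 0

cover nerve:
  U12={t4} U13={t1} U14={t8} U15={t3,t6} U23={t7} U45={t2}
C dims 5,6; δ0: rk 5, SNF 1^4·2
Ȟ^0: (5−5)−0=0 ⇒ 0
Ȟ^1: (6−0)−5=1 plus torsion [2] ⇒ Z ⊕ Z/2
Ȟ^2: (0−0)−0=0 ⇒ 0


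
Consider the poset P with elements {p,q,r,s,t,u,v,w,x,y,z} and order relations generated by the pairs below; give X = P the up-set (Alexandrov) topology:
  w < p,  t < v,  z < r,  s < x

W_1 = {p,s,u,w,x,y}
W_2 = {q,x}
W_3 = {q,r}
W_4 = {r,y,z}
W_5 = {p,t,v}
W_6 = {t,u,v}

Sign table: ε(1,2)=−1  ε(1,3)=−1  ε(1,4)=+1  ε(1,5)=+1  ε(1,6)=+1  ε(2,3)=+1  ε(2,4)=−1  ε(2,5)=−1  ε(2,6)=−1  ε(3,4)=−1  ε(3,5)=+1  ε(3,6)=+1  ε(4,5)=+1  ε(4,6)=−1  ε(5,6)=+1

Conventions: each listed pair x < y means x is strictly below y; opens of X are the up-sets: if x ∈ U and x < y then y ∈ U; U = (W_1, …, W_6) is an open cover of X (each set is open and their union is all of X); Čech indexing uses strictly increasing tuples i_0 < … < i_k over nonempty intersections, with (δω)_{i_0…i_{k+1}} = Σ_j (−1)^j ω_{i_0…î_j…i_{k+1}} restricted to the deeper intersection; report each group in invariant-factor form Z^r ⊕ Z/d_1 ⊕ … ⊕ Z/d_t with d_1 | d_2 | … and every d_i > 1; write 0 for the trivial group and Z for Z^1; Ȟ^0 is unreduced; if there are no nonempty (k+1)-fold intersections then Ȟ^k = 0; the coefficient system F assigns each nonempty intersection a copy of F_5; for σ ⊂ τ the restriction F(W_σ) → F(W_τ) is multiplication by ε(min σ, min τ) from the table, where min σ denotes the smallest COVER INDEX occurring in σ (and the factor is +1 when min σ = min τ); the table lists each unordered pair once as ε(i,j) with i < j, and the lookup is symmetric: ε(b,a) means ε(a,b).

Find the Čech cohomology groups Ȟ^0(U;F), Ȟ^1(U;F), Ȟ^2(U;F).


Ȟ^0 ≅ Z/5, Ȟ^1 ≅ Z/5 ⊕ Z/5, Ȟ^2 ≅ 0

nonempty overlaps:
  W12={x} W14={y} W15={p} W16={u} W23={q} W34={r} W56={t,v}
C dims 6,7; δ0: rk_F5 5
degree 0: 6−5−0 = 1 → Ȟ^0 ≅ Z/5
degree 1: 7−0−5 = 2 → Ȟ^1 ≅ Z/5 ⊕ Z/5
degree 2: 0−0−0 = 0 → Ȟ^2 ≅ 0


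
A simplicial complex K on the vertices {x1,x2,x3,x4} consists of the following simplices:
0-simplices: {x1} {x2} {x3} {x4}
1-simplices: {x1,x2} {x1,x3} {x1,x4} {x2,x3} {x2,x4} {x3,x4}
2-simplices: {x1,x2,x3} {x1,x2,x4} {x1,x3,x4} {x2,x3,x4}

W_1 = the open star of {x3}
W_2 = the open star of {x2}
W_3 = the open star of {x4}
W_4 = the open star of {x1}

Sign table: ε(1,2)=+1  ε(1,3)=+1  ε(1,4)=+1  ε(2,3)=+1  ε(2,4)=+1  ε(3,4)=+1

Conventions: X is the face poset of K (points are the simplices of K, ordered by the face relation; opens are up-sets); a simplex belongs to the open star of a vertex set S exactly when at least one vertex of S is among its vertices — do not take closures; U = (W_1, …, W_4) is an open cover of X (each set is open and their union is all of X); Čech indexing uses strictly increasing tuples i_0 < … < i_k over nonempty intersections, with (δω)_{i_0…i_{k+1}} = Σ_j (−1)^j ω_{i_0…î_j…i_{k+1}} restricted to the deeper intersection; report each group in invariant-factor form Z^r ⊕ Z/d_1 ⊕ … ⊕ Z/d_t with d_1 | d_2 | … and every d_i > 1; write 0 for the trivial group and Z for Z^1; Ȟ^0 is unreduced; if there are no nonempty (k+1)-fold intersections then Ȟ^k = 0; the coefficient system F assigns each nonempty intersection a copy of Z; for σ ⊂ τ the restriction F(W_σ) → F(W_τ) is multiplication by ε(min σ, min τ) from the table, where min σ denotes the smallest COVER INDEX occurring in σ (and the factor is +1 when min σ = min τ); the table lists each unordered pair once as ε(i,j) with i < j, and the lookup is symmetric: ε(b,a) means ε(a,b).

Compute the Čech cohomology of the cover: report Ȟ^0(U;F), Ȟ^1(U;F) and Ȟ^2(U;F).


Ȟ^0 ≅ Z,  Ȟ^1 ≅ 0,  Ȟ^2 ≅ Z

nerve simplices:
  W1={{x3},{x1,x3},{x2,x3},{x3,x4},{x1,x2,x3},{x1,x3,x4},{x2,x3,x4}} W2={{x2},{x1,x2},{x2,x3},{x2,x4},{x1,x2,x3},{x1,x2,x4},{x2,x3,x4}} W3={{x4},{x1,x4},{x2,x4},{x3,x4},{x1,x2,x4},{x1,x3,x4},{x2,x3,x4}} W4={{x1},{x1,x2},{x1,x3},{x1,x4},{x1,x2,x3},{x1,x2,x4},{x1,x3,x4}}
  W12={{x2,x3},{x1,x2,x3},{x2,x3,x4}} W13={{x3,x4},{x1,x3,x4},{x2,x3,x4}} W14={{x1,x3},{x1,x2,x3},{x1,x3,x4}} W23={{x2,x4},{x1,x2,x4},{x2,x3,x4}} W24={{x1,x2},{x1,x2,x3},{x1,x2,x4}} W34={{x1,x4},{x1,x2,x4},{x1,x3,x4}}
  W123={{x2,x3,x4}} W124={{x1,x2,x3}} W134={{x1,x3,x4}} W234={{x1,x2,x4}}
C dims 4,6,4; δ0: rk 3, SNF 1^3; δ1: rk 3, SNF 1^3
degree 0: 4−3−0 = 1 → Ȟ^0 ≅ Z
degree 1: 6−3−3 = 0 → Ȟ^1 ≅ 0
degree 2: 4−0−3 = 1 → Ȟ^2 ≅ Z


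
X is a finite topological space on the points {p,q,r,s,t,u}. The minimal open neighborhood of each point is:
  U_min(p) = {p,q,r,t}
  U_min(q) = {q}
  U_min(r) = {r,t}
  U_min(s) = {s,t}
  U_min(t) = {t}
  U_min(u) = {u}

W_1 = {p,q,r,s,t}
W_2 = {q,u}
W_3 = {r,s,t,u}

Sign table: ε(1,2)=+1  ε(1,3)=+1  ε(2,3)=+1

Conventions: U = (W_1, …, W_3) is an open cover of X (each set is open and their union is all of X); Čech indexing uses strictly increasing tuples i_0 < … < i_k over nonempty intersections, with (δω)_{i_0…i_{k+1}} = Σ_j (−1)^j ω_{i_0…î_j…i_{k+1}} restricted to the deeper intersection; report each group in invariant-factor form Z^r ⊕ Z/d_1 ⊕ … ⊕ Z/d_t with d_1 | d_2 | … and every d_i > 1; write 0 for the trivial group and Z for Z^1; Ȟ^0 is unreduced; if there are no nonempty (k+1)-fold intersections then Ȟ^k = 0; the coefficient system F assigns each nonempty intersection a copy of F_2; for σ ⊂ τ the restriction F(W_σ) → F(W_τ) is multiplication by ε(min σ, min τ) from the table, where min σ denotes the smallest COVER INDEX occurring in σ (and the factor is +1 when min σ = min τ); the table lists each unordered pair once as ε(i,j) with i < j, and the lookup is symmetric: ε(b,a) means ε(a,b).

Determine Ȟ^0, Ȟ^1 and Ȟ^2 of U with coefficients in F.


cover nerve:
  W12={q} W13={r,s,t} W23={u}
C dims 3,3; δ0: rk_F2 2
Ȟ^0: (3−2)−0=1 ⇒ Z/2
Ȟ^1: (3−0)−2=1 ⇒ Z/2
Ȟ^2: (0−0)−0=0 ⇒ 0

Ȟ^0 = Z/2,  Ȟ^1 = Z/2,  Ȟ^2 = 0


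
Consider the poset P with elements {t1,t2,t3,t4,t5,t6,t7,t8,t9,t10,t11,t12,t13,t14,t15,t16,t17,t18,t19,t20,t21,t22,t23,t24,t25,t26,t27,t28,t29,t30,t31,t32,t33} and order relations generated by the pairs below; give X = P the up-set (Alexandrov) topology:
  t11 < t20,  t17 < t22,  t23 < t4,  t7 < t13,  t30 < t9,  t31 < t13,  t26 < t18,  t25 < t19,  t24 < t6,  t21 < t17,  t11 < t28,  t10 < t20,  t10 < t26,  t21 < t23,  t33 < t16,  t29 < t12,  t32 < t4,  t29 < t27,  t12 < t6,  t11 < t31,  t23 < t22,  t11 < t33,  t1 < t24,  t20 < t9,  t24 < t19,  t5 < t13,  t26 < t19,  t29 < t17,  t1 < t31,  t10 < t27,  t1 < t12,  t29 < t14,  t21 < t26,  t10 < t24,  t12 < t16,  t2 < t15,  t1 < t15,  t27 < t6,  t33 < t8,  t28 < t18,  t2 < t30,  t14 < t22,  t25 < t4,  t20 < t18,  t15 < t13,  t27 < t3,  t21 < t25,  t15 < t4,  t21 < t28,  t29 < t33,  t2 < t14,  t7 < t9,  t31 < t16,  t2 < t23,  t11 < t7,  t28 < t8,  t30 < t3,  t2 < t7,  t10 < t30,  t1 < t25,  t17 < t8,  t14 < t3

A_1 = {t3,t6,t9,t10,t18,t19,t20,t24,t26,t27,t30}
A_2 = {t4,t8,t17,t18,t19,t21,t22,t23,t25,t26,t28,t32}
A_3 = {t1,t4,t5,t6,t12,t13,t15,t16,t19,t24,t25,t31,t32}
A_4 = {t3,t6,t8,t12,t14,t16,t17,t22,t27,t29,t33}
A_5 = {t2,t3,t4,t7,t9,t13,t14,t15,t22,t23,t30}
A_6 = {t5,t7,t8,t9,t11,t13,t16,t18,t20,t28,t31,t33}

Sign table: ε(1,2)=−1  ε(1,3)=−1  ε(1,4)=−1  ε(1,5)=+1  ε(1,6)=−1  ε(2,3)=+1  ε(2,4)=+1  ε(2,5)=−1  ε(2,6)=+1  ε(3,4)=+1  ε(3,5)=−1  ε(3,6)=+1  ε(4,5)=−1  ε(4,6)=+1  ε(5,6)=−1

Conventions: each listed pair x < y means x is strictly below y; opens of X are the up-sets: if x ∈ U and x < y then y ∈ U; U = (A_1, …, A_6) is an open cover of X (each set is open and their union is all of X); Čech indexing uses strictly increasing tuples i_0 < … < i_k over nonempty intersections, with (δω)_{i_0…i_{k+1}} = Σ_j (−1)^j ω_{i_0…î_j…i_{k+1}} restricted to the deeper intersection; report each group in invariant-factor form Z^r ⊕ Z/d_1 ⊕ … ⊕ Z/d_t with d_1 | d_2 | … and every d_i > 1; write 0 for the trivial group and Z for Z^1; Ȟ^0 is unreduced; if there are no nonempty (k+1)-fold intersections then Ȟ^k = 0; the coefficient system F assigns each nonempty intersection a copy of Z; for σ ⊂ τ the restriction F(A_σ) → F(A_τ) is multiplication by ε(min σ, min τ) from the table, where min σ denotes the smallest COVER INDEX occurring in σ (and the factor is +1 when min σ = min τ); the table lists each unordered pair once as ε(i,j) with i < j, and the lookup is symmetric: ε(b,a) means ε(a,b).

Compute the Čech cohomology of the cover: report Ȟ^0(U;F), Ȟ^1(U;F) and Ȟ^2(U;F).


intersection data:
  A12={t18,t19,t26} A13={t6,t19,t24} A14={t3,t6,t27} A15={t3,t9,t30} A16={t9,t18,t20} A23={t4,t19,t25,t32} A24={t8,t17,t22} A25={t4,t22,t23} A26={t8,t18,t28} A34={t6,t12,t16} A35={t4,t13,t15} A36={t5,t13,t16,t31} A45={t3,t14,t22} A46={t8,t16,t33} A56={t7,t9,t13}
  A123={t19} A126={t18} A134={t6} A145={t3} A156={t9} A235={t4} A245={t22} A246={t8} A346={t16} A356={t13}
C dims 6,15,10; δ0: rk 5, SNF 1^5; δ1: rk 10, SNF 1^9·2
Ȟ^0 = (6 − 5) − 0 = 1, so Ȟ^0 ≅ Z
Ȟ^1 = (15 − 10) − 5 = 0, so Ȟ^1 ≅ 0
Ȟ^2 = (10 − 0) − 10 = 0 plus torsion [2], so Ȟ^2 ≅ Z/2

Ȟ^0(U;F) ≅ Z, Ȟ^1(U;F) ≅ 0 and Ȟ^2(U;F) ≅ Z/2


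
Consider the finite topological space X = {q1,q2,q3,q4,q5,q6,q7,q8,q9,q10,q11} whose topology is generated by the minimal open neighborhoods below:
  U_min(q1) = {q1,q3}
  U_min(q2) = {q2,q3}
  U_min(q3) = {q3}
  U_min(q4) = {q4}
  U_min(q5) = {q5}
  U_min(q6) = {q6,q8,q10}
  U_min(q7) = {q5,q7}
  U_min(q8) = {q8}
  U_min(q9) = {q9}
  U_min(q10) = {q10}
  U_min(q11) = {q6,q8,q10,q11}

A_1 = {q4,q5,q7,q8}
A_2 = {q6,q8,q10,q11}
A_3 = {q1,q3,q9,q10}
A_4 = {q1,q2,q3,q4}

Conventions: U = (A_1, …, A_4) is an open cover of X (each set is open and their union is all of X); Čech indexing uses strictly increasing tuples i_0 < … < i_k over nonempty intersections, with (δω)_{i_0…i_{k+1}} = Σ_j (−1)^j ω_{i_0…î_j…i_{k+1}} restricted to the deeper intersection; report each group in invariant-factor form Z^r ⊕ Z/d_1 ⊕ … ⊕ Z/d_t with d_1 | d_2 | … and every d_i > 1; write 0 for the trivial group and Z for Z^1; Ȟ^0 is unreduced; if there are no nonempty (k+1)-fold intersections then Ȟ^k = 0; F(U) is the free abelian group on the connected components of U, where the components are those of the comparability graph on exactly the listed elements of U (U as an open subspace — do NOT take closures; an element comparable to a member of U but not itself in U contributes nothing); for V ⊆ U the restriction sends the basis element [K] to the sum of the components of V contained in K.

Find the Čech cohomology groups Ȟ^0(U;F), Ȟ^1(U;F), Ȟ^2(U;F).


Ȟ^0 = Z^5, Ȟ^1 = 0 and Ȟ^2 = 0

nerve simplices:
  A12={q8} A14={q4} A23={q10} A34={q1,q3}
components per intersection:
  A1: {q4} {q5,q7} {q8}
  A2: {q6,q8,q10,q11}
  A3: {q1,q3} {q9} {q10}
  A4: {q1,q2,q3} {q4}
  A12: {q8}
  A14: {q4}
  A23: {q10}
  A34: {q1,q3}
C dims 9,4; δ0: rk 4, SNF 1^4
degree 0: 9−4−0 = 5 → Ȟ^0 ≅ Z^5
degree 1: 4−0−4 = 0 → Ȟ^1 ≅ 0
degree 2: 0−0−0 = 0 → Ȟ^2 ≅ 0


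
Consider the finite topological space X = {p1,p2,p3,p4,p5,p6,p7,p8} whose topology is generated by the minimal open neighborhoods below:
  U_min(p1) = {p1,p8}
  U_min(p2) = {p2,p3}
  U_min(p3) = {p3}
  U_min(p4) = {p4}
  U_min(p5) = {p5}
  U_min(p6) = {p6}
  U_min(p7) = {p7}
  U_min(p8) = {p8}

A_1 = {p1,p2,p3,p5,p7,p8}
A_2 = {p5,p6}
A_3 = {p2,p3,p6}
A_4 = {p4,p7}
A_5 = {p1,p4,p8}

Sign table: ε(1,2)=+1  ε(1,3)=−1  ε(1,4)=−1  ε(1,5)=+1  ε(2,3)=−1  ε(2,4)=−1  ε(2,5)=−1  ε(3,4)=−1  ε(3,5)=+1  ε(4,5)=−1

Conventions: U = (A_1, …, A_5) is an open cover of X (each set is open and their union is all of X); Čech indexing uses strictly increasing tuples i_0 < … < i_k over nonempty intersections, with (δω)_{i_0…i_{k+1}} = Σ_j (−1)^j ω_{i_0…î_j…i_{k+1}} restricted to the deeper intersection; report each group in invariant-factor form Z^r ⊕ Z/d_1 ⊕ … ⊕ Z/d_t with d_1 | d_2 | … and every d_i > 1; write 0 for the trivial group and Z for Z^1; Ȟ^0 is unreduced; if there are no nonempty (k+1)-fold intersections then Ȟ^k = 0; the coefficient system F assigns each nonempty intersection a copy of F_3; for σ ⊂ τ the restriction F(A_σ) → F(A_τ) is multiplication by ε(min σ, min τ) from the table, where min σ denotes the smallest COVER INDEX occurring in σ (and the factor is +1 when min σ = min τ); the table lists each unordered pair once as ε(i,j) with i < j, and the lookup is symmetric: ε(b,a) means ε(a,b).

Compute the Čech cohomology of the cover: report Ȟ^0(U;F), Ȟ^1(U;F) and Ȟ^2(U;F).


Ȟ^0 = Z/3, Ȟ^1 = Z/3 ⊕ Z/3, Ȟ^2 = 0

nonempty intersections:
  A12={p5} A13={p2,p3} A14={p7} A15={p1,p8} A23={p6} A45={p4}
C dims 5,6; δ0: rk_F3 4
Ȟ^0: (5−4)−0=1 ⇒ Z/3
Ȟ^1: (6−0)−4=2 ⇒ Z/3 ⊕ Z/3
Ȟ^2: (0−0)−0=0 ⇒ 0


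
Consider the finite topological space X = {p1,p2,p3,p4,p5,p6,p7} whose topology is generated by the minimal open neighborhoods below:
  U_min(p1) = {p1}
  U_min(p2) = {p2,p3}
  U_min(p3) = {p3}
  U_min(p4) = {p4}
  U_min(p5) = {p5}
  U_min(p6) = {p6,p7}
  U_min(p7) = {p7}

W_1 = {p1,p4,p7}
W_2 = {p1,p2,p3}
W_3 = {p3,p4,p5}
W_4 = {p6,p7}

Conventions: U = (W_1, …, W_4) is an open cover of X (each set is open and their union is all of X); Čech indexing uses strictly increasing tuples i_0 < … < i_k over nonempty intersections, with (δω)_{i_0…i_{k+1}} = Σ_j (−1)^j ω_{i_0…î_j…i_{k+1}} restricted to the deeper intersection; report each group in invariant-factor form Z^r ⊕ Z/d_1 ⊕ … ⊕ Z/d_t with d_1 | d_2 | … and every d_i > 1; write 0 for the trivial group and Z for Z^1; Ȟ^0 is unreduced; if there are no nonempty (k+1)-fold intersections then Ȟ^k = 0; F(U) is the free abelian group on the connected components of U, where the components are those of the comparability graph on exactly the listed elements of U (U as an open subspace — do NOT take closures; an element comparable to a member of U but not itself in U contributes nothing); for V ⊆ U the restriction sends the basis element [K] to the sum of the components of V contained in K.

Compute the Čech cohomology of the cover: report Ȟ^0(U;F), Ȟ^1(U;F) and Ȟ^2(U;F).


intersection data:
  W12={p1} W13={p4} W14={p7} W23={p3}
components per intersection:
  W1: {p1} {p4} {p7}
  W2: {p1} {p2,p3}
  W3: {p3} {p4} {p5}
  W4: {p6,p7}
  W12: {p1}
  W13: {p4}
  W14: {p7}
  W23: {p3}
C dims 9,4; δ0: rk 4, SNF 1^4
Ȟ^0 = (9 − 4) − 0 = 5, so Ȟ^0 ≅ Z^5
Ȟ^1 = (4 − 0) − 4 = 0, so Ȟ^1 ≅ 0
Ȟ^2 = (0 − 0) − 0 = 0, so Ȟ^2 ≅ 0

Ȟ^0 ≅ Z^5,  Ȟ^1 ≅ 0,  Ȟ^2 ≅ 0


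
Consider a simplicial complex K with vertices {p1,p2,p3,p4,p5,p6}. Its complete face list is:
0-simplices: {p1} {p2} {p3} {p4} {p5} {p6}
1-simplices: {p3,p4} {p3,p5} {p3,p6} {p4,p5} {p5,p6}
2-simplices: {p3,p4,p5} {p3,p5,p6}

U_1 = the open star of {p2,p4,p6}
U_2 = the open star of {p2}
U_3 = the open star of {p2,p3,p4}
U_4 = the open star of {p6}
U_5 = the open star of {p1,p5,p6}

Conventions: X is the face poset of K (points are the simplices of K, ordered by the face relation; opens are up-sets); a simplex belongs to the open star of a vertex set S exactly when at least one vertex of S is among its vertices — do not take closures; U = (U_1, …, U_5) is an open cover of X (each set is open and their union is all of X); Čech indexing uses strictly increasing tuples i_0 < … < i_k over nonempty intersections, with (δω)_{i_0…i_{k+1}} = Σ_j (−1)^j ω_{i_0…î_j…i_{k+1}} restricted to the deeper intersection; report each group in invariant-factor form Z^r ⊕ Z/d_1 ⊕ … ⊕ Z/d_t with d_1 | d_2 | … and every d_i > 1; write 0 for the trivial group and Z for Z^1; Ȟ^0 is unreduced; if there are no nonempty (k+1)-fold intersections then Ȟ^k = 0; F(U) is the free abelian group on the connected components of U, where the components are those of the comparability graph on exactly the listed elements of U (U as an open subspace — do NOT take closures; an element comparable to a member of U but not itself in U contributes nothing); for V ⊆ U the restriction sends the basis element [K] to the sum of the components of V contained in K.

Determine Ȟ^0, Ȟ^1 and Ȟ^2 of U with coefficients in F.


Ȟ^0 = Z^3,  Ȟ^1 = 0,  Ȟ^2 = 0

cover nerve:
  U1={{p2},{p4},{p6},{p3,p4},{p3,p6},{p4,p5},{p5,p6},{p3,p4,p5},{p3,p5,p6}} U2={{p2}} U3={{p2},{p3},{p4},{p3,p4},{p3,p5},{p3,p6},{p4,p5},{p3,p4,p5},{p3,p5,p6}} U4={{p6},{p3,p6},{p5,p6},{p3,p5,p6}} U5={{p1},{p5},{p6},{p3,p5},{p3,p6},{p4,p5},{p5,p6},{p3,p4,p5},{p3,p5,p6}}
  U12={{p2}} U13={{p2},{p4},{p3,p4},{p3,p6},{p4,p5},{p3,p4,p5},{p3,p5,p6}} U14={{p6},{p3,p6},{p5,p6},{p3,p5,p6}} U15={{p6},{p3,p6},{p4,p5},{p5,p6},{p3,p4,p5},{p3,p5,p6}} U23={{p2}} U34={{p3,p6},{p3,p5,p6}} U35={{p3,p5},{p3,p6},{p4,p5},{p3,p4,p5},{p3,p5,p6}} U45={{p6},{p3,p6},{p5,p6},{p3,p5,p6}}
  U123={{p2}} U134={{p3,p6},{p3,p5,p6}} U135={{p3,p6},{p4,p5},{p3,p4,p5},{p3,p5,p6}} U145={{p6},{p3,p6},{p5,p6},{p3,p5,p6}} U345={{p3,p6},{p3,p5,p6}}
  U1345={{p3,p6},{p3,p5,p6}}
components per intersection:
  U1: {{p2}} {{p4},{p3,p4},{p4,p5},{p3,p4,p5}} {{p6},{p3,p6},{p5,p6},{p3,p5,p6}}
  U2: {{p2}}
  U3: {{p2}} {{p3},{p4},{p3,p4},{p3,p5},{p3,p6},{p4,p5},{p3,p4,p5},{p3,p5,p6}}
  U4: {{p6},{p3,p6},{p5,p6},{p3,p5,p6}}
  U5: {{p1}} {{p5},{p6},{p3,p5},{p3,p6},{p4,p5},{p5,p6},{p3,p4,p5},{p3,p5,p6}}
  U12: {{p2}}
  U13: {{p2}} {{p4},{p3,p4},{p4,p5},{p3,p4,p5}} {{p3,p6},{p3,p5,p6}}
  U14: {{p6},{p3,p6},{p5,p6},{p3,p5,p6}}
  U15: {{p6},{p3,p6},{p5,p6},{p3,p5,p6}} {{p4,p5},{p3,p4,p5}}
  U23: {{p2}}
  U34: {{p3,p6},{p3,p5,p6}}
  U35: {{p3,p5},{p3,p6},{p4,p5},{p3,p4,p5},{p3,p5,p6}}
  U45: {{p6},{p3,p6},{p5,p6},{p3,p5,p6}}
  U123: {{p2}}
  U134: {{p3,p6},{p3,p5,p6}}
  U135: {{p3,p6},{p3,p5,p6}} {{p4,p5},{p3,p4,p5}}
  U145: {{p6},{p3,p6},{p5,p6},{p3,p5,p6}}
  U345: {{p3,p6},{p3,p5,p6}}
  U1345: {{p3,p6},{p3,p5,p6}}
C dims 9,11,6,1; δ0: rk 6, SNF 1^6; δ1: rk 5, SNF 1^5; δ2: rk 1, SNF 1^1
Ȟ^0: (9−6)−0=3 ⇒ Z^3
Ȟ^1: (11−5)−6=0 ⇒ 0
Ȟ^2: (6−1)−5=0 ⇒ 0


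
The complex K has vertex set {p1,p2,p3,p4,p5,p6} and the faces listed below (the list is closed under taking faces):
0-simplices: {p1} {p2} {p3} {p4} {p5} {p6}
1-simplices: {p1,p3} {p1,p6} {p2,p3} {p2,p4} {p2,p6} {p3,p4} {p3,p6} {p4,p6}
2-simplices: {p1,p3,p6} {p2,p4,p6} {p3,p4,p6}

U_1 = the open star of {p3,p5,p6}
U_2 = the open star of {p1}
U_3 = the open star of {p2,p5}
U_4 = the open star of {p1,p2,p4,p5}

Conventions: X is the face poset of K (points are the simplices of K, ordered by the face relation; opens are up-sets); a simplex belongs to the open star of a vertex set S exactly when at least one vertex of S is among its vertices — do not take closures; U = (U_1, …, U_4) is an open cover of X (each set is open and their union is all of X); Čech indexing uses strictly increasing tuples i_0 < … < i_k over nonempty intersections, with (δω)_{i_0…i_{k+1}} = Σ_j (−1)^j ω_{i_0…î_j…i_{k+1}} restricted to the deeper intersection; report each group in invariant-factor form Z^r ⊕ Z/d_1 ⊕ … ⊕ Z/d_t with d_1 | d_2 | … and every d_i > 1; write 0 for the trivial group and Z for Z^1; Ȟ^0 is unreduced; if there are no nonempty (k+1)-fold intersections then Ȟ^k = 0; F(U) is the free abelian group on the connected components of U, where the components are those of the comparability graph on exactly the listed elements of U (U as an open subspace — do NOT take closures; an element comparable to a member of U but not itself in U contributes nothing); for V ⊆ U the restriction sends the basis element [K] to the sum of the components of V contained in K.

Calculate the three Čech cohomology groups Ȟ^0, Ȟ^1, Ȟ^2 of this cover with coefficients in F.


Ȟ^0 = Z^2,  Ȟ^1 = Z,  Ȟ^2 = 0

intersection data:
  U1={{p3},{p5},{p6},{p1,p3},{p1,p6},{p2,p3},{p2,p6},{p3,p4},{p3,p6},{p4,p6},{p1,p3,p6},{p2,p4,p6},{p3,p4,p6}} U2={{p1},{p1,p3},{p1,p6},{p1,p3,p6}} U3={{p2},{p5},{p2,p3},{p2,p4},{p2,p6},{p2,p4,p6}} U4={{p1},{p2},{p4},{p5},{p1,p3},{p1,p6},{p2,p3},{p2,p4},{p2,p6},{p3,p4},{p4,p6},{p1,p3,p6},{p2,p4,p6},{p3,p4,p6}}
  U12={{p1,p3},{p1,p6},{p1,p3,p6}} U13={{p5},{p2,p3},{p2,p6},{p2,p4,p6}} U14={{p5},{p1,p3},{p1,p6},{p2,p3},{p2,p6},{p3,p4},{p4,p6},{p1,p3,p6},{p2,p4,p6},{p3,p4,p6}} U24={{p1},{p1,p3},{p1,p6},{p1,p3,p6}} U34={{p2},{p5},{p2,p3},{p2,p4},{p2,p6},{p2,p4,p6}}
  U124={{p1,p3},{p1,p6},{p1,p3,p6}} U134={{p5},{p2,p3},{p2,p6},{p2,p4,p6}}
components per intersection:
  U1: {{p3},{p6},{p1,p3},{p1,p6},{p2,p3},{p2,p6},{p3,p4},{p3,p6},{p4,p6},{p1,p3,p6},{p2,p4,p6},{p3,p4,p6}} {{p5}}
  U2: {{p1},{p1,p3},{p1,p6},{p1,p3,p6}}
  U3: {{p2},{p2,p3},{p2,p4},{p2,p6},{p2,p4,p6}} {{p5}}
  U4: {{p1},{p1,p3},{p1,p6},{p1,p3,p6}} {{p2},{p4},{p2,p3},{p2,p4},{p2,p6},{p3,p4},{p4,p6},{p2,p4,p6},{p3,p4,p6}} {{p5}}
  U12: {{p1,p3},{p1,p6},{p1,p3,p6}}
  U13: {{p5}} {{p2,p3}} {{p2,p6},{p2,p4,p6}}
  U14: {{p5}} {{p1,p3},{p1,p6},{p1,p3,p6}} {{p2,p3}} {{p2,p6},{p3,p4},{p4,p6},{p2,p4,p6},{p3,p4,p6}}
  U24: {{p1},{p1,p3},{p1,p6},{p1,p3,p6}}
  U34: {{p2},{p2,p3},{p2,p4},{p2,p6},{p2,p4,p6}} {{p5}}
  U124: {{p1,p3},{p1,p6},{p1,p3,p6}}
  U134: {{p5}} {{p2,p3}} {{p2,p6},{p2,p4,p6}}
C dims 8,11,4; δ0: rk 6, SNF 1^6; δ1: rk 4, SNF 1^4
Ȟ^0 = (8 − 6) − 0 = 2, so Ȟ^0 ≅ Z^2
Ȟ^1 = (11 − 4) − 6 = 1, so Ȟ^1 ≅ Z
Ȟ^2 = (4 − 0) − 4 = 0, so Ȟ^2 ≅ 0
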